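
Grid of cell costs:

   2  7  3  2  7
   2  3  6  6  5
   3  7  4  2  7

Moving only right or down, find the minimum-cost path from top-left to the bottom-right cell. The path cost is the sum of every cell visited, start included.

26

One optimal route is (0,0) (1,0) (1,1) (1,2) (2,2) (2,3) (2,4).
Its cost is 2 + 2 + 3 + 6 + 4 + 2 + 7 = 26.
For comparison, the top-then-right route costs 33.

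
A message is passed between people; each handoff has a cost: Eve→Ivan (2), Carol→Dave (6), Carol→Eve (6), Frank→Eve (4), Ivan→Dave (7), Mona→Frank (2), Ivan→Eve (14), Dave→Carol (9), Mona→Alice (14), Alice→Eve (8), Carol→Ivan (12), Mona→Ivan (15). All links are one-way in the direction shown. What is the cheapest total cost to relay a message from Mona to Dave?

15

Routes from Mona to Dave:
Mona-Frank-Eve-Ivan-Dave: 2 + 4 + 2 + 7 = 15
Mona-Ivan-Dave: 15 + 7 = 22
Mona-Alice-Eve-Ivan-Dave: 14 + 8 + 2 + 7 = 31
Shortest: 15.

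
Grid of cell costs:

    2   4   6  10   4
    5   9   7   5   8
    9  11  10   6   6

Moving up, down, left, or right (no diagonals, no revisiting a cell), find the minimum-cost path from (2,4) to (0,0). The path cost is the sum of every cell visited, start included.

Path r2c4→r2c3→r1c3→r1c2→r0c2→r0c1→r0c0: 6 + 6 + 5 + 7 + 6 + 4 + 2 = 36.

36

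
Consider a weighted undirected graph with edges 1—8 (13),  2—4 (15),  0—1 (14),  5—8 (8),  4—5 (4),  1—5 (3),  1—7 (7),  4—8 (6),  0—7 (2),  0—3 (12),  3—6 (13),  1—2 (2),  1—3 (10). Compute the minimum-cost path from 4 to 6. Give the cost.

Some routes from 4 to 6:
4-2-1-3-6: 15 + 2 + 10 + 13 = 40
4-8-1-3-6: 6 + 13 + 10 + 13 = 42
4-5-1-3-6: 4 + 3 + 10 + 13 = 30
4-8-5-1-3-6: 6 + 8 + 3 + 10 + 13 = 40
4-5-1-7-0-3-6: 4 + 3 + 7 + 2 + 12 + 13 = 41
Best route has total 30.

30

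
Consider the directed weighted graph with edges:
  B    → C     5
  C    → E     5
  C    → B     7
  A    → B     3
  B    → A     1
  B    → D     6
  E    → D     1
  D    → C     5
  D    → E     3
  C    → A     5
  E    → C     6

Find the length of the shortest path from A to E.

Candidate routes:
A→B→C→E: 3 + 5 + 5 = 13
A→B→D→E: 3 + 6 + 3 = 12
A→B→D→C→E: 3 + 6 + 5 + 5 = 19
The minimum is 12.

12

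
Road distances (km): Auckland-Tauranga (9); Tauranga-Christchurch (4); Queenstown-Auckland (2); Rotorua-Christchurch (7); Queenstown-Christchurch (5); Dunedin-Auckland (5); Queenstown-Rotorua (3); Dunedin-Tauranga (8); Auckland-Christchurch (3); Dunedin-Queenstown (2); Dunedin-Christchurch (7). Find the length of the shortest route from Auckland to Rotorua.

5

Comparing a few candidate routes:
Auckland - Christchurch - Dunedin - Queenstown - Rotorua: 3 + 7 + 2 + 3 = 15
Auckland - Christchurch - Queenstown - Rotorua: 3 + 5 + 3 = 11
Auckland - Queenstown - Christchurch - Rotorua: 2 + 5 + 7 = 14
Auckland - Christchurch - Rotorua: 3 + 7 = 10
Auckland - Dunedin - Queenstown - Rotorua: 5 + 2 + 3 = 10
Auckland - Queenstown - Rotorua: 2 + 3 = 5
Best route has total 5 km.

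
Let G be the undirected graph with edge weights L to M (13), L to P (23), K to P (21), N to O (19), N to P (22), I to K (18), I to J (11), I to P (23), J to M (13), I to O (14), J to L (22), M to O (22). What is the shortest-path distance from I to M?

Checking several routes:
I -> J -> M: 11 + 13 = 24
I -> O -> M: 14 + 22 = 36
I -> J -> L -> M: 11 + 22 + 13 = 46
The minimum is 24.

24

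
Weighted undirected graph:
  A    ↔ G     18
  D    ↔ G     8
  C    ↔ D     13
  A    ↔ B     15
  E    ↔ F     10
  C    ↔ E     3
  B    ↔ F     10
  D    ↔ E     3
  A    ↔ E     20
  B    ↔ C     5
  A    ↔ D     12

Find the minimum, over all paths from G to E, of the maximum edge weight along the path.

Checking several routes:
G-D-E: max(8, 3) = 8
G-D-C-E: max(8, 13, 3) = 13
G-D-A-B-F-E: max(8, 12, 15, 10, 10) = 15
G-D-C-B-F-E: max(8, 13, 5, 10, 10) = 13
G-D-A-B-C-E: max(8, 12, 15, 5, 3) = 15
The minimum achievable maximum is 8.

8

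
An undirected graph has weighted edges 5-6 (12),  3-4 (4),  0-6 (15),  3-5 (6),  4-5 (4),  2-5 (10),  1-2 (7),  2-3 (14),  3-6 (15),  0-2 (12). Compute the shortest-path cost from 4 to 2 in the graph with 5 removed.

18

Routes from 4 to 2 avoiding 5:
4 - 3 - 6 - 0 - 2: 4 + 15 + 15 + 12 = 46
4 - 3 - 2: 4 + 14 = 18
The minimum is 18.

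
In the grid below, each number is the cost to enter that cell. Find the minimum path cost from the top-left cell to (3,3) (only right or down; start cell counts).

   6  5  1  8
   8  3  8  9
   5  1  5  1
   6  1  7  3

Path (0,0) → (0,1) → (1,1) → (2,1) → (2,2) → (2,3) → (3,3): 6 + 5 + 3 + 1 + 5 + 1 + 3 = 24.
For comparison, the top-then-right route costs 33.

24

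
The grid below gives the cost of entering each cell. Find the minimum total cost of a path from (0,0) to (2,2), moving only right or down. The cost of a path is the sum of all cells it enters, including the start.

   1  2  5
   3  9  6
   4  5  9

22

One optimal route is (0,0)→(1,0)→(2,0)→(2,1)→(2,2).
Its cost is 1 + 3 + 4 + 5 + 9 = 22.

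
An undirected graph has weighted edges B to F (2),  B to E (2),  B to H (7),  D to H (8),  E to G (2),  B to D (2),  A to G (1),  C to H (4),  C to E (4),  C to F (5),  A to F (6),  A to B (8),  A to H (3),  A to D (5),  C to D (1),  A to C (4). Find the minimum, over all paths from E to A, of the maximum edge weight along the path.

Checking several routes:
E -> G -> A: max(2, 1) = 2
E -> C -> H -> A: max(4, 4, 3) = 4
E -> C -> A: max(4, 4) = 4
Smallest bottleneck: 2.

2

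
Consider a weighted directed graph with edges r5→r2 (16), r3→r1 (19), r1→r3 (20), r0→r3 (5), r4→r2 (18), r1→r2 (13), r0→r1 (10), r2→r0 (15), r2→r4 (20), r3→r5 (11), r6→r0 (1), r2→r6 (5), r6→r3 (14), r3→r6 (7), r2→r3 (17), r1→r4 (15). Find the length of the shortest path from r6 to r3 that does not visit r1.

6

Paths from r6 to r3 avoiding r1:
r6 - r0 - r3: 1 + 5 = 6
r6 - r3: 14
Shortest: 6.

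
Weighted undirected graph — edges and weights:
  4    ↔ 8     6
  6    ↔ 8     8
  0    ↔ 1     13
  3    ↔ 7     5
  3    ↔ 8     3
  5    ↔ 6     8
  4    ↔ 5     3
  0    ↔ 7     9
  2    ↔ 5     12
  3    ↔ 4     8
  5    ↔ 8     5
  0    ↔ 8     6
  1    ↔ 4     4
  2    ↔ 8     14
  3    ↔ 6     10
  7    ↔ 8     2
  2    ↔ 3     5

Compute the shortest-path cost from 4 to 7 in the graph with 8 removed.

Paths from 4 to 7 avoiding 8:
4→1→0→7: 4 + 13 + 9 = 26
4→5→6→3→7: 3 + 8 + 10 + 5 = 26
4→3→7: 8 + 5 = 13
4→5→2→3→7: 3 + 12 + 5 + 5 = 25
Shortest: 13.

13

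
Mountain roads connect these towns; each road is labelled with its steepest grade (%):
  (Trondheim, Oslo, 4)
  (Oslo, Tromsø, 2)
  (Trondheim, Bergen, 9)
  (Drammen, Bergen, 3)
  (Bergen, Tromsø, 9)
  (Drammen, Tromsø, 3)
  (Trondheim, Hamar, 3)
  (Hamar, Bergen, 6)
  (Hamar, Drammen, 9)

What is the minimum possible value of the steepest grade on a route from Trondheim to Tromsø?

Checking several routes:
Trondheim→Hamar→Drammen→Bergen→Tromsø: max(3, 9, 3, 9) = 9
Trondheim→Hamar→Drammen→Tromsø: max(3, 9, 3) = 9
Trondheim→Hamar→Bergen→Drammen→Tromsø: max(3, 6, 3, 3) = 6
Trondheim→Oslo→Tromsø: max(4, 2) = 4
Trondheim→Bergen→Drammen→Tromsø: max(9, 3, 3) = 9
Trondheim→Hamar→Bergen→Tromsø: max(3, 6, 9) = 9
Smallest bottleneck: 4%.

4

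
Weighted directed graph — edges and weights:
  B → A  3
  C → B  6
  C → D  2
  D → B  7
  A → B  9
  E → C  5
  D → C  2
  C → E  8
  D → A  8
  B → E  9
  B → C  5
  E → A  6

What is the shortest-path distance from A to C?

14

Candidate routes:
A→B→C: 9 + 5 = 14
A→B→E→C: 9 + 9 + 5 = 23
Best route has total 14.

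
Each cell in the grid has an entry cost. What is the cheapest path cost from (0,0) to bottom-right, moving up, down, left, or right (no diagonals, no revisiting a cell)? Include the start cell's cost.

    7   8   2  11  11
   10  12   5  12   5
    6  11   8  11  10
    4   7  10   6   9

55

Path r0c0→r0c1→r0c2→r1c2→r2c2→r3c2→r3c3→r3c4: 7 + 8 + 2 + 5 + 8 + 10 + 6 + 9 = 55.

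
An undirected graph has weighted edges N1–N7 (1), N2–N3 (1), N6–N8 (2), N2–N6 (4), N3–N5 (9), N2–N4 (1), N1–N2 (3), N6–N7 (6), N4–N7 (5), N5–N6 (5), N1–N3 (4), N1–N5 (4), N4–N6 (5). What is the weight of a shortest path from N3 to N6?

Comparing a few candidate routes:
N3-N2-N6: 1 + 4 = 5
N3-N1-N7-N6: 4 + 1 + 6 = 11
N3-N2-N1-N7-N6: 1 + 3 + 1 + 6 = 11
N3-N2-N4-N6: 1 + 1 + 5 = 7
N3-N1-N5-N6: 4 + 4 + 5 = 13
N3-N1-N2-N6: 4 + 3 + 4 = 11
Best route has total 5.

5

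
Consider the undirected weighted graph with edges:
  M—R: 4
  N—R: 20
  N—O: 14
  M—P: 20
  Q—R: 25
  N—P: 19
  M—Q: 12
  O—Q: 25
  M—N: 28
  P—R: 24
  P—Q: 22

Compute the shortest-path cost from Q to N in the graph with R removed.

A few of the Q→N routes:
Q → P → N: 22 + 19 = 41
Q → O → N: 25 + 14 = 39
Q → M → N: 12 + 28 = 40
The minimum is 39.

39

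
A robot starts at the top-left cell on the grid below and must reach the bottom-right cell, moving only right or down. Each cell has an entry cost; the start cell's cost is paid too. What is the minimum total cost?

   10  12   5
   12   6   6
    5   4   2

Best path: [0,0] [1,0] [2,0] [2,1] [2,2]
Cost: 10 + 12 + 5 + 4 + 2 = 33

33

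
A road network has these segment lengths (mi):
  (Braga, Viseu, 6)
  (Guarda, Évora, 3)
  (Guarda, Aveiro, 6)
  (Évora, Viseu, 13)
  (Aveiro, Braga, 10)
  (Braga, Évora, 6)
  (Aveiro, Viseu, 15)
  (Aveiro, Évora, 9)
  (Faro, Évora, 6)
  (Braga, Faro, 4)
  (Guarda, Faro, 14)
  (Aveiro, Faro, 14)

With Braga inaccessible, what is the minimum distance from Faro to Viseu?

Some routes from Faro to Viseu avoiding Braga:
Faro -> Aveiro -> Viseu: 14 + 15 = 29
Faro -> Guarda -> Évora -> Viseu: 14 + 3 + 13 = 30
Faro -> Évora -> Viseu: 6 + 13 = 19
Shortest: 19 mi.

19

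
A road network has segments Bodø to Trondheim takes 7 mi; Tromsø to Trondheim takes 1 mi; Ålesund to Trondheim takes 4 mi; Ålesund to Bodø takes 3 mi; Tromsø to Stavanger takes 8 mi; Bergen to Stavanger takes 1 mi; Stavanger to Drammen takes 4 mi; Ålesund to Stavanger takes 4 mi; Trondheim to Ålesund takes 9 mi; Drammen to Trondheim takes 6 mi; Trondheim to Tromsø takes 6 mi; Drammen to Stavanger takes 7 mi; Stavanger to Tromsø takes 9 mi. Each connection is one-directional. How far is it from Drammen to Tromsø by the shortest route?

Routes from Drammen to Tromsø:
Drammen-Stavanger-Tromsø: 7 + 9 = 16
Drammen-Trondheim-Ålesund-Stavanger-Tromsø: 6 + 9 + 4 + 9 = 28
Drammen-Trondheim-Tromsø: 6 + 6 = 12
Shortest: 12 mi.

12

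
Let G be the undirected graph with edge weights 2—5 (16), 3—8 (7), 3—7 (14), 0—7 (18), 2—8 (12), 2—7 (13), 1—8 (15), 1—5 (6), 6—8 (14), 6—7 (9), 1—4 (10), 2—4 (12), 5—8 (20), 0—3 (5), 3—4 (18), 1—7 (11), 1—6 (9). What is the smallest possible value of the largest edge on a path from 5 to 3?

12

Some routes from 5 to 3:
5 -> 1 -> 7 -> 3: max(6, 11, 14) = 14
5 -> 1 -> 4 -> 2 -> 8 -> 3: max(6, 10, 12, 12, 7) = 12
5 -> 1 -> 6 -> 7 -> 2 -> 8 -> 3: max(6, 9, 9, 13, 12, 7) = 13
5 -> 1 -> 7 -> 2 -> 8 -> 3: max(6, 11, 13, 12, 7) = 13
5 -> 1 -> 7 -> 6 -> 8 -> 3: max(6, 11, 9, 14, 7) = 14
Smallest bottleneck: 12.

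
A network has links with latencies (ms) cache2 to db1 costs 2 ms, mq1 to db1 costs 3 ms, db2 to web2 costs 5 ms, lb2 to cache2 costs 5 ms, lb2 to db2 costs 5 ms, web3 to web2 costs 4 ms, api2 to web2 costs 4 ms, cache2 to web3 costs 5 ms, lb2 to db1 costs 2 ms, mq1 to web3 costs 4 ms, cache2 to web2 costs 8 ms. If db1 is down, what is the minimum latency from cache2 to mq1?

9

Paths from cache2 to mq1 avoiding db1:
cache2→web2→web3→mq1: 8 + 4 + 4 = 16
cache2→lb2→db2→web2→web3→mq1: 5 + 5 + 5 + 4 + 4 = 23
cache2→web3→mq1: 5 + 4 = 9
Best route has total 9 ms.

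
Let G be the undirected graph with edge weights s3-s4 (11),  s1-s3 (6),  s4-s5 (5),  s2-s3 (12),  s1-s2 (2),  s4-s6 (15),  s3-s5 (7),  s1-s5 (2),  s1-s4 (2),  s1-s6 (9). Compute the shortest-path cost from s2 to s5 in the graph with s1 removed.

Candidate routes:
s2 → s3 → s4 → s5: 12 + 11 + 5 = 28
s2 → s3 → s5: 12 + 7 = 19
The minimum is 19.

19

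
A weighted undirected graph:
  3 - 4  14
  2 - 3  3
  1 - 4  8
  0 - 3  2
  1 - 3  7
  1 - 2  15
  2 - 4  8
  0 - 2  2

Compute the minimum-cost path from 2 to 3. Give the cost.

Candidate routes:
2 → 1 → 4 → 3: 15 + 8 + 14 = 37
2 → 4 → 3: 8 + 14 = 22
2 → 0 → 3: 2 + 2 = 4
2 → 3: 3
2 → 4 → 1 → 3: 8 + 8 + 7 = 23
2 → 1 → 3: 15 + 7 = 22
Shortest: 3.

3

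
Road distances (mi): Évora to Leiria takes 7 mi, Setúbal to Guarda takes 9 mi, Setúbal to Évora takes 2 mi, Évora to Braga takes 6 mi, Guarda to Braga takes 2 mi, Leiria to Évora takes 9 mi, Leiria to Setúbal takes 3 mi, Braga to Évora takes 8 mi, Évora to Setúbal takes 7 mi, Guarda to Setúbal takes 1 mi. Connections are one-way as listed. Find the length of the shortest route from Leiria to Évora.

5

Candidate routes:
Leiria→Setúbal→Guarda→Braga→Évora: 3 + 9 + 2 + 8 = 22
Leiria→Évora: 9
Leiria→Setúbal→Évora: 3 + 2 = 5
The minimum is 5 mi.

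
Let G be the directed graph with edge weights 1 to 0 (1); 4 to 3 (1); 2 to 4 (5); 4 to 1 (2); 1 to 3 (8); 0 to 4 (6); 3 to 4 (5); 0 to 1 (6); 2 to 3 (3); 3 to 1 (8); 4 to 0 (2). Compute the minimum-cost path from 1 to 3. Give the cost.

Routes from 1 to 3:
1-3: 8
1-0-4-3: 1 + 6 + 1 = 8
Best route has total 8.

8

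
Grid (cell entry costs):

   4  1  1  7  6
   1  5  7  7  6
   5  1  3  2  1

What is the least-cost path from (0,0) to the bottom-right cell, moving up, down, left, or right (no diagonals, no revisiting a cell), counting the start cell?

17

Best path: [0,0]→[0,1]→[1,1]→[2,1]→[2,2]→[2,3]→[2,4]
Cost: 4 + 1 + 5 + 1 + 3 + 2 + 1 = 17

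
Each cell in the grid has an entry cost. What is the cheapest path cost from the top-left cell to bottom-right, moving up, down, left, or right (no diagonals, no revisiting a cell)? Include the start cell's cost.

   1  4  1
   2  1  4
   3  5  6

Path r0c0→r1c0→r1c1→r1c2→r2c2: 1 + 2 + 1 + 4 + 6 = 14.

14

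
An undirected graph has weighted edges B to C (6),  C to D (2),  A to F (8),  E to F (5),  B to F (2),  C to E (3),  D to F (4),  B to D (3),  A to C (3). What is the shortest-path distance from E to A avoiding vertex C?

Routes from E to A avoiding C:
E→F→A: 5 + 8 = 13
The minimum is 13.

13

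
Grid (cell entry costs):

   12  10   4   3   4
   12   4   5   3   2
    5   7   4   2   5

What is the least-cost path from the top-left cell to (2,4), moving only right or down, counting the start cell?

39

Path (0,0) -> (0,1) -> (0,2) -> (0,3) -> (1,3) -> (1,4) -> (2,4): 12 + 10 + 4 + 3 + 3 + 2 + 5 = 39.
For comparison, the top-then-right route costs 40.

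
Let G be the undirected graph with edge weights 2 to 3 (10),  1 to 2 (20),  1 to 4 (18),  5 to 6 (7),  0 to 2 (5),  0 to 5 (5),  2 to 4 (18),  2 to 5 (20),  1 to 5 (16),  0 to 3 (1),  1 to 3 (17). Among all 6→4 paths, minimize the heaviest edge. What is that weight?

18

Comparing a few candidate routes:
6 - 5 - 0 - 3 - 2 - 4: max(7, 5, 1, 10, 18) = 18
6 - 5 - 0 - 3 - 1 - 4: max(7, 5, 1, 17, 18) = 18
6 - 5 - 0 - 2 - 3 - 1 - 4: max(7, 5, 5, 10, 17, 18) = 18
6 - 5 - 1 - 4: max(7, 16, 18) = 18
6 - 5 - 0 - 2 - 4: max(7, 5, 5, 18) = 18
The minimum achievable maximum is 18.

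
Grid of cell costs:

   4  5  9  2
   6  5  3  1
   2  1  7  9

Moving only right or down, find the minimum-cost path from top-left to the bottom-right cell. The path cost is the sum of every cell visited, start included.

27

One optimal route is r0c0 → r0c1 → r1c1 → r1c2 → r1c3 → r2c3.
Its cost is 4 + 5 + 5 + 3 + 1 + 9 = 27.
For comparison, the top-then-right route costs 30.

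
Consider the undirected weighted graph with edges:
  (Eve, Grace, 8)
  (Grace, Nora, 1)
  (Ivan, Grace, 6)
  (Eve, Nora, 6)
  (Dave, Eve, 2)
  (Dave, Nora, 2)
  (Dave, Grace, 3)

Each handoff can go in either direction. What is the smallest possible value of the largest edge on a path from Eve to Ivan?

Candidate routes:
Eve-Nora-Dave-Grace-Ivan: max(6, 2, 3, 6) = 6
Eve-Dave-Nora-Grace-Ivan: max(2, 2, 1, 6) = 6
Eve-Dave-Grace-Ivan: max(2, 3, 6) = 6
Eve-Grace-Ivan: max(8, 6) = 8
Eve-Nora-Grace-Ivan: max(6, 1, 6) = 6
Best route has worst link 6.

6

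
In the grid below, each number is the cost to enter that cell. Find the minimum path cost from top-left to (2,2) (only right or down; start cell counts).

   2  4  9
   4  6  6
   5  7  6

Cheapest: r0c0→r0c1→r1c1→r1c2→r2c2
  2 + 4 + 6 + 6 + 6 = 24
For comparison, the top-then-right route costs 27.

24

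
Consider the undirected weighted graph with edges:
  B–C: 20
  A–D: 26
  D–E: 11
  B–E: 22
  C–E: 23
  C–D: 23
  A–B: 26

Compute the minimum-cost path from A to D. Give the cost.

26

Some routes from A to D:
A→D: 26
A→B→E→D: 26 + 22 + 11 = 59
A→B→C→E→D: 26 + 20 + 23 + 11 = 80
A→B→C→D: 26 + 20 + 23 = 69
The minimum is 26.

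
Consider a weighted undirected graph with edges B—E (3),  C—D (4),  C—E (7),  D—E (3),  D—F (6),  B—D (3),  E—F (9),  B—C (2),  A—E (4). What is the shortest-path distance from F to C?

Comparing a few candidate routes:
F - D - E - B - C: 6 + 3 + 3 + 2 = 14
F - E - B - C: 9 + 3 + 2 = 14
F - D - C: 6 + 4 = 10
F - D - B - C: 6 + 3 + 2 = 11
The minimum is 10.

10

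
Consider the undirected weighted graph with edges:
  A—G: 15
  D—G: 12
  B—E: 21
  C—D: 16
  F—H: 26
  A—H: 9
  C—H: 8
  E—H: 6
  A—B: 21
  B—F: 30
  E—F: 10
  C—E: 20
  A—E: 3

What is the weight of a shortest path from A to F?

13

Some routes from A to F:
A-H-F: 9 + 26 = 35
A-H-E-F: 9 + 6 + 10 = 25
A-E-H-F: 3 + 6 + 26 = 35
A-E-F: 3 + 10 = 13
Best route has total 13.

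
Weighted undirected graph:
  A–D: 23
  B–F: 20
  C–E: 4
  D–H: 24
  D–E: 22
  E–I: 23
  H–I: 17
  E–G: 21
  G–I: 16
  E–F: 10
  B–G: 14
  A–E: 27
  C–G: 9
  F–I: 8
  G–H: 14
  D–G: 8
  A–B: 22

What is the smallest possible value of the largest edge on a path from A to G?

22

Checking several routes:
A - B - F - I - G: max(22, 20, 8, 16) = 22
A - B - F - E - C - G: max(22, 20, 10, 4, 9) = 22
A - B - F - E - G: max(22, 20, 10, 21) = 22
A - B - F - I - H - G: max(22, 20, 8, 17, 14) = 22
Best route has worst link 22.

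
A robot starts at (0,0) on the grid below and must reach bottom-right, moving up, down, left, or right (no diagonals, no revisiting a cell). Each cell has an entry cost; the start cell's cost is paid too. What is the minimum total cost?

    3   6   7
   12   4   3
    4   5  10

Take r0c0 -> r0c1 -> r1c1 -> r1c2 -> r2c2 for a total of 3 + 6 + 4 + 3 + 10 = 26.

26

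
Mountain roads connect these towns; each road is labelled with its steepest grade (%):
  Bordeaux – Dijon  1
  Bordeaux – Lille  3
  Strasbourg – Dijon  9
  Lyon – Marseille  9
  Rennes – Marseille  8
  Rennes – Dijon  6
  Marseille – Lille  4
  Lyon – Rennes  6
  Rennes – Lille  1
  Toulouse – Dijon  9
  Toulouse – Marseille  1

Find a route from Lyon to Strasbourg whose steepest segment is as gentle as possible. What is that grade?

A few of the Lyon→Strasbourg routes:
Lyon-Marseille-Lille-Rennes-Dijon-Strasbourg: max(9, 4, 1, 6, 9) = 9
Lyon-Marseille-Lille-Bordeaux-Dijon-Strasbourg: max(9, 4, 3, 1, 9) = 9
Lyon-Marseille-Toulouse-Dijon-Strasbourg: max(9, 1, 9, 9) = 9
Smallest bottleneck: 9%.

9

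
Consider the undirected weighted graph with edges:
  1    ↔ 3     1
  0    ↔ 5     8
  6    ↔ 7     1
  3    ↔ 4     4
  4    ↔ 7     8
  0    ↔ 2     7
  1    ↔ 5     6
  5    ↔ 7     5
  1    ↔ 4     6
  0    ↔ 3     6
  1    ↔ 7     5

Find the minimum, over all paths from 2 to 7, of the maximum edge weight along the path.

A few of the 2→7 routes:
2-0-3-4-1-7: max(7, 6, 4, 6, 5) = 7
2-0-3-4-1-5-7: max(7, 6, 4, 6, 6, 5) = 7
2-0-3-1-5-7: max(7, 6, 1, 6, 5) = 7
The minimum achievable maximum is 7.

7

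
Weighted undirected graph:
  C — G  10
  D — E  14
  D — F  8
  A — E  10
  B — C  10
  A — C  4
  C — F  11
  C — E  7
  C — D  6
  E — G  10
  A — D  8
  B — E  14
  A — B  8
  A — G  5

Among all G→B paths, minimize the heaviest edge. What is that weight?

Some routes from G to B:
G - A - B: max(5, 8) = 8
G - A - D - C - B: max(5, 8, 6, 10) = 10
G - C - B: max(10, 10) = 10
G - C - D - A - B: max(10, 6, 8, 8) = 10
G - C - E - A - B: max(10, 7, 10, 8) = 10
G - C - A - B: max(10, 4, 8) = 10
Best route has worst link 8.

8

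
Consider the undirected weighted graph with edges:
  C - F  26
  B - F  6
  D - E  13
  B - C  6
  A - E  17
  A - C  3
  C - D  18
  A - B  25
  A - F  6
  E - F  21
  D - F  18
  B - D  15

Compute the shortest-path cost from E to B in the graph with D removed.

26

Comparing a few candidate routes:
E - A - C - B: 17 + 3 + 6 = 26
E - A - B: 17 + 25 = 42
E - F - B: 21 + 6 = 27
E - F - A - C - B: 21 + 6 + 3 + 6 = 36
E - A - F - B: 17 + 6 + 6 = 29
The minimum is 26.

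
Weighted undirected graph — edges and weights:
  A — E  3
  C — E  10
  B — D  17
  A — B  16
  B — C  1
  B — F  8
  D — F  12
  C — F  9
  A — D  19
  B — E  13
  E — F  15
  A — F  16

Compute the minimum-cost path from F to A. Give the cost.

Some routes from F to A:
F - C - E - A: 9 + 10 + 3 = 22
F - B - E - A: 8 + 13 + 3 = 24
F - E - A: 15 + 3 = 18
F - A: 16
F - B - C - E - A: 8 + 1 + 10 + 3 = 22
The minimum is 16.

16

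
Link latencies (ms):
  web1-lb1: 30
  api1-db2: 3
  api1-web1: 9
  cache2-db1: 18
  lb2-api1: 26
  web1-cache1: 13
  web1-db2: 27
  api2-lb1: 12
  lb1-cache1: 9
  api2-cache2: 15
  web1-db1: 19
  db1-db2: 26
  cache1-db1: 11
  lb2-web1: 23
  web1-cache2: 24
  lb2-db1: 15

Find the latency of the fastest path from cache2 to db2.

Comparing a few candidate routes:
cache2→db1→web1→api1→db2: 18 + 19 + 9 + 3 = 49
cache2→web1→db2: 24 + 27 = 51
cache2→db1→db2: 18 + 26 = 44
cache2→web1→api1→db2: 24 + 9 + 3 = 36
The minimum is 36 ms.

36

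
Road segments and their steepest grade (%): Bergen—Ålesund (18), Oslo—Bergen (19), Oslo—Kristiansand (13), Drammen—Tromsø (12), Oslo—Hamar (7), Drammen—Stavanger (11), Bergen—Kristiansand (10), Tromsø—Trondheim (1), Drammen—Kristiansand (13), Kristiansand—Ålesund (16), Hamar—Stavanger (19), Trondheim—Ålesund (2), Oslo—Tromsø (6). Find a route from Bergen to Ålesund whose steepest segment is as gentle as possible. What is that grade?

13

Checking several routes:
Bergen→Ålesund: max(18) = 18
Bergen→Kristiansand→Ålesund: max(10, 16) = 16
Bergen→Kristiansand→Oslo→Tromsø→Trondheim→Ålesund: max(10, 13, 6, 1, 2) = 13
Bergen→Kristiansand→Drammen→Tromsø→Trondheim→Ålesund: max(10, 13, 12, 1, 2) = 13
Smallest bottleneck: 13%.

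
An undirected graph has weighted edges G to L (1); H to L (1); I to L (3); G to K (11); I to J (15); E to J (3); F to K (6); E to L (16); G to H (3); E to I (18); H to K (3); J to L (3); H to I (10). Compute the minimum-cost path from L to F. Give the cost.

10

Comparing a few candidate routes:
L - G - H - K - F: 1 + 3 + 3 + 6 = 13
L - G - K - F: 1 + 11 + 6 = 18
L - H - K - F: 1 + 3 + 6 = 10
L - H - G - K - F: 1 + 3 + 11 + 6 = 21
Best route has total 10.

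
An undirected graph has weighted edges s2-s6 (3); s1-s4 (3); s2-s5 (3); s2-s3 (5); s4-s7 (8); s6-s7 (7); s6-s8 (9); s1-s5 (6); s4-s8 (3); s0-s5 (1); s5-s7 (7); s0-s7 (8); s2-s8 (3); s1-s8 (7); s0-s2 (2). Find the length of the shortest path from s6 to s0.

Comparing a few candidate routes:
s6→s2→s5→s0: 3 + 3 + 1 = 7
s6→s8→s2→s0: 9 + 3 + 2 = 14
s6→s2→s0: 3 + 2 = 5
s6→s7→s5→s0: 7 + 7 + 1 = 15
Best route has total 5.

5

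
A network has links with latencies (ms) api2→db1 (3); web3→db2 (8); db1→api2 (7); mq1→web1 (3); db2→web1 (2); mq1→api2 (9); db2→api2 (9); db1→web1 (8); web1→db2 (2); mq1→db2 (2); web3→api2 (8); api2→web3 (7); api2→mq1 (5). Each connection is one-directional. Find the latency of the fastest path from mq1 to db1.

Paths from mq1 to db1:
mq1 -> api2 -> db1: 9 + 3 = 12
mq1 -> db2 -> api2 -> db1: 2 + 9 + 3 = 14
mq1 -> web1 -> db2 -> api2 -> db1: 3 + 2 + 9 + 3 = 17
The minimum is 12 ms.

12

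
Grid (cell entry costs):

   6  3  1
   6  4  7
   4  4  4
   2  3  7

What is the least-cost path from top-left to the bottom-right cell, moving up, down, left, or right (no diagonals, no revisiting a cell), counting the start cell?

27

Path [0,0] [0,1] [1,1] [2,1] [3,1] [3,2]: 6 + 3 + 4 + 4 + 3 + 7 = 27.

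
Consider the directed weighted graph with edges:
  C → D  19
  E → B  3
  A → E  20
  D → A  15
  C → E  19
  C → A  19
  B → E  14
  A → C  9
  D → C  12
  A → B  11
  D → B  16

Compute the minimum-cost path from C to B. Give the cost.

Comparing a few candidate routes:
C -> D -> B: 19 + 16 = 35
C -> E -> B: 19 + 3 = 22
C -> A -> B: 19 + 11 = 30
The minimum is 22.

22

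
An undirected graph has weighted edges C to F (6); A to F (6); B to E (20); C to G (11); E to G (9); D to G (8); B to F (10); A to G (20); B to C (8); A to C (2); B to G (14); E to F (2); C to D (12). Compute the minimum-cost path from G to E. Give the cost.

A few of the G→E routes:
G-E: 9
G-C-A-F-E: 11 + 2 + 6 + 2 = 21
G-C-F-E: 11 + 6 + 2 = 19
Shortest: 9.

9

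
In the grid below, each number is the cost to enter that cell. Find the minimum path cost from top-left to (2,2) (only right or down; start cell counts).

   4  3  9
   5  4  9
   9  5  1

17

Cheapest: [0,0] [0,1] [1,1] [2,1] [2,2]
  4 + 3 + 4 + 5 + 1 = 17
For comparison, the top-then-right route costs 26.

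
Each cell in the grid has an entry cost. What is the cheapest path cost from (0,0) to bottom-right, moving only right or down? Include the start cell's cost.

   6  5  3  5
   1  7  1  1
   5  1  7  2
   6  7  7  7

Cheapest: (0,0)→(0,1)→(0,2)→(1,2)→(1,3)→(2,3)→(3,3)
  6 + 5 + 3 + 1 + 1 + 2 + 7 = 25
For comparison, the top-then-right route costs 29.

25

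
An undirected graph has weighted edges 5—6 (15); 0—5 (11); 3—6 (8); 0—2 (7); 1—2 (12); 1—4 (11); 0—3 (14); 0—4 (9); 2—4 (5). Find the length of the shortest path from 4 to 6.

Candidate routes:
4→2→0→3→6: 5 + 7 + 14 + 8 = 34
4→2→0→5→6: 5 + 7 + 11 + 15 = 38
4→1→2→0→5→6: 11 + 12 + 7 + 11 + 15 = 56
4→0→5→6: 9 + 11 + 15 = 35
4→1→2→0→3→6: 11 + 12 + 7 + 14 + 8 = 52
4→0→3→6: 9 + 14 + 8 = 31
Best route has total 31.

31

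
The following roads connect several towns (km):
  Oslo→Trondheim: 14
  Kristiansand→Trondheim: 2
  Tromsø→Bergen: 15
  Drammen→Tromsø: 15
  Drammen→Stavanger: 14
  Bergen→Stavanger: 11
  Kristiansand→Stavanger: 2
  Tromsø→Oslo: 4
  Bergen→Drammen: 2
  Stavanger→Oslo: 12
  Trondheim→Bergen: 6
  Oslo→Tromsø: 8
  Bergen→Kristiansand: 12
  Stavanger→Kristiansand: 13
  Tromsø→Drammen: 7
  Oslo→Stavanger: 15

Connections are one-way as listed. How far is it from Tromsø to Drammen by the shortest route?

7

Routes from Tromsø to Drammen:
Tromsø→Drammen: 7
Tromsø→Oslo→Stavanger→Kristiansand→Trondheim→Bergen→Drammen: 4 + 15 + 13 + 2 + 6 + 2 = 42
Tromsø→Oslo→Trondheim→Bergen→Drammen: 4 + 14 + 6 + 2 = 26
Tromsø→Bergen→Drammen: 15 + 2 = 17
The minimum is 7 km.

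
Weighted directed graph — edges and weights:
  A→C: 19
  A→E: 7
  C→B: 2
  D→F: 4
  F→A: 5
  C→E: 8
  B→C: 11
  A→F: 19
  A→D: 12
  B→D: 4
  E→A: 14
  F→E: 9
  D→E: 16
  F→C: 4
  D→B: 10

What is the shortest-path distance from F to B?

Comparing a few candidate routes:
F -> C -> B: 4 + 2 = 6
F -> A -> C -> B: 5 + 19 + 2 = 26
F -> A -> D -> B: 5 + 12 + 10 = 27
The minimum is 6.

6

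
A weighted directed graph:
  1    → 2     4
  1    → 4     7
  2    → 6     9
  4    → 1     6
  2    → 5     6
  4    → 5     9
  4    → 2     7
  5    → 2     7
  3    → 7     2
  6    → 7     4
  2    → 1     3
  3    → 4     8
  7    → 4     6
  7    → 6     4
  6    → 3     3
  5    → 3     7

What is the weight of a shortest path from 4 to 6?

16

Candidate routes:
4 - 2 - 5 - 3 - 7 - 6: 7 + 6 + 7 + 2 + 4 = 26
4 - 2 - 6: 7 + 9 = 16
4 - 1 - 2 - 6: 6 + 4 + 9 = 19
4 - 5 - 3 - 7 - 6: 9 + 7 + 2 + 4 = 22
4 - 1 - 2 - 5 - 3 - 7 - 6: 6 + 4 + 6 + 7 + 2 + 4 = 29
4 - 5 - 2 - 6: 9 + 7 + 9 = 25
Shortest: 16.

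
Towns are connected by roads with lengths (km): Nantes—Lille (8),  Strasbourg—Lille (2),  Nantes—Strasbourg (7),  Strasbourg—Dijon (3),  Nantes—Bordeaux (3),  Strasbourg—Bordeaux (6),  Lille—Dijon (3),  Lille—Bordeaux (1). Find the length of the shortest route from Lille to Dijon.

Candidate routes:
Lille→Nantes→Bordeaux→Strasbourg→Dijon: 8 + 3 + 6 + 3 = 20
Lille→Strasbourg→Dijon: 2 + 3 = 5
Lille→Nantes→Strasbourg→Dijon: 8 + 7 + 3 = 18
Lille→Bordeaux→Strasbourg→Dijon: 1 + 6 + 3 = 10
Lille→Dijon: 3
Lille→Bordeaux→Nantes→Strasbourg→Dijon: 1 + 3 + 7 + 3 = 14
The minimum is 3 km.

3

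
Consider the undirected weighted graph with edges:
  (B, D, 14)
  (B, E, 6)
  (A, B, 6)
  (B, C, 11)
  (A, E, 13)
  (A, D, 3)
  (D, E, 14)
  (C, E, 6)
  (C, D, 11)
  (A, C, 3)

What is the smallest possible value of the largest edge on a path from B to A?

A few of the B→A routes:
B → C → D → A: max(11, 11, 3) = 11
B → A: max(6) = 6
B → E → C → A: max(6, 6, 3) = 6
Best route has worst link 6.

6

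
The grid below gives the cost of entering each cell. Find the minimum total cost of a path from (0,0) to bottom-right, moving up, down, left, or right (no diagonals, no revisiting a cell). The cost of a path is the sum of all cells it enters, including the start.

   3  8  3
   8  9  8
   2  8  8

Best path: (0,0)→(1,0)→(2,0)→(2,1)→(2,2)
Cost: 3 + 8 + 2 + 8 + 8 = 29

29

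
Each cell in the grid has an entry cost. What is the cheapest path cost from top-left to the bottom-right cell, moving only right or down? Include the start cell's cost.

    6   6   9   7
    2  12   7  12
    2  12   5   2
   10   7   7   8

Take [0,0] → [1,0] → [2,0] → [2,1] → [2,2] → [2,3] → [3,3] for a total of 6 + 2 + 2 + 12 + 5 + 2 + 8 = 37.
(Top row then right column would cost 50.)

37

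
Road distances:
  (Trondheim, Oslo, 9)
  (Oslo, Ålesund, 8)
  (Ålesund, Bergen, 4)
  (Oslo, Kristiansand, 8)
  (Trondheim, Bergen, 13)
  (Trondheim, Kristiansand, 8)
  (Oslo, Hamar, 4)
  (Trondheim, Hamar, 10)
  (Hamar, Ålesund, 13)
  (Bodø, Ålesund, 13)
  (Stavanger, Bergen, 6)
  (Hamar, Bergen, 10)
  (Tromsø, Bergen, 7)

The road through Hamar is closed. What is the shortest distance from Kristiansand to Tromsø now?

Routes from Kristiansand to Tromsø avoiding Hamar:
Kristiansand - Trondheim - Bergen - Tromsø: 8 + 13 + 7 = 28
Kristiansand - Oslo - Trondheim - Bergen - Tromsø: 8 + 9 + 13 + 7 = 37
Kristiansand - Oslo - Ålesund - Bergen - Tromsø: 8 + 8 + 4 + 7 = 27
Kristiansand - Trondheim - Oslo - Ålesund - Bergen - Tromsø: 8 + 9 + 8 + 4 + 7 = 36
Best route has total 27.

27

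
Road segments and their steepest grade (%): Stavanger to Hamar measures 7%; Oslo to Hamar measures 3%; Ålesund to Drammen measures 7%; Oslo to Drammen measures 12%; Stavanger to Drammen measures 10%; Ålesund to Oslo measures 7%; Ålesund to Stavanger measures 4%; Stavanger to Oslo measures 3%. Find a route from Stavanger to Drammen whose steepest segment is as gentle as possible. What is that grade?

7

A few of the Stavanger→Drammen routes:
Stavanger - Oslo - Ålesund - Drammen: max(3, 7, 7) = 7
Stavanger - Ålesund - Drammen: max(4, 7) = 7
Stavanger - Hamar - Oslo - Ålesund - Drammen: max(7, 3, 7, 7) = 7
Smallest bottleneck: 7%.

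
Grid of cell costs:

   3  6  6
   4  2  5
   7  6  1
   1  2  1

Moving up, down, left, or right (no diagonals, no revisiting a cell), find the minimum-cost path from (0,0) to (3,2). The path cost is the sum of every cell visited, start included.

Best path: (0,0) → (1,0) → (1,1) → (1,2) → (2,2) → (3,2)
Cost: 3 + 4 + 2 + 5 + 1 + 1 = 16

16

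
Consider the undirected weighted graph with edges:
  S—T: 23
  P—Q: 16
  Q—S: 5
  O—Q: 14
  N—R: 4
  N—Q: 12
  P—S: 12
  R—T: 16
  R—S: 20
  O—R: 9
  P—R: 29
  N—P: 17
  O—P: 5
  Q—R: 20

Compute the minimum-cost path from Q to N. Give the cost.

12

A few of the Q→N routes:
Q -> O -> R -> N: 14 + 9 + 4 = 27
Q -> S -> R -> N: 5 + 20 + 4 = 29
Q -> N: 12
Q -> R -> N: 20 + 4 = 24
Best route has total 12.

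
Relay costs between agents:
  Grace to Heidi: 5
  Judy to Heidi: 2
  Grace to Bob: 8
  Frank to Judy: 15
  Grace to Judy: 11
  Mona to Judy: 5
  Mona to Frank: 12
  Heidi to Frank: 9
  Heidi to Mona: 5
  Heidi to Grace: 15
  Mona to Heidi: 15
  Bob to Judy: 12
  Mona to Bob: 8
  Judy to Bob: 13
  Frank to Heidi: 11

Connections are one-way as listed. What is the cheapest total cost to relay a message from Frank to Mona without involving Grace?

16

Candidate routes:
Frank - Judy - Heidi - Mona: 15 + 2 + 5 = 22
Frank - Heidi - Mona: 11 + 5 = 16
The minimum is 16.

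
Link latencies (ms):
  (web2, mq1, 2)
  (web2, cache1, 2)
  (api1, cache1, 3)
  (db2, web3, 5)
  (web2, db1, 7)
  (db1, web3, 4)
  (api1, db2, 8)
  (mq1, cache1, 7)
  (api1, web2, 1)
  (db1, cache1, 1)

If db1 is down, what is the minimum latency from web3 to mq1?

Candidate routes:
web3 -> db2 -> api1 -> cache1 -> web2 -> mq1: 5 + 8 + 3 + 2 + 2 = 20
web3 -> db2 -> api1 -> cache1 -> mq1: 5 + 8 + 3 + 7 = 23
web3 -> db2 -> api1 -> web2 -> mq1: 5 + 8 + 1 + 2 = 16
web3 -> db2 -> api1 -> web2 -> cache1 -> mq1: 5 + 8 + 1 + 2 + 7 = 23
Shortest: 16 ms.

16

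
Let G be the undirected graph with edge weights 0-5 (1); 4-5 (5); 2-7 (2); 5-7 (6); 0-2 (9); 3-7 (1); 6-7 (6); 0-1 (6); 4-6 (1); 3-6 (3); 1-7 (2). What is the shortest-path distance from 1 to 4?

7

Comparing a few candidate routes:
1 - 7 - 2 - 0 - 5 - 4: 2 + 2 + 9 + 1 + 5 = 19
1 - 7 - 3 - 6 - 4: 2 + 1 + 3 + 1 = 7
1 - 7 - 5 - 4: 2 + 6 + 5 = 13
1 - 7 - 6 - 4: 2 + 6 + 1 = 9
1 - 0 - 5 - 4: 6 + 1 + 5 = 12
1 - 0 - 5 - 7 - 3 - 6 - 4: 6 + 1 + 6 + 1 + 3 + 1 = 18
Shortest: 7.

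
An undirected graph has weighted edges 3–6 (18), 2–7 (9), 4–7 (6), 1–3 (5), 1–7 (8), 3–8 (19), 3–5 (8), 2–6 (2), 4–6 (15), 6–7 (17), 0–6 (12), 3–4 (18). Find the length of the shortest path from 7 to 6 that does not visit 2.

17

A few of the 7→6 routes:
7-4-6: 6 + 15 = 21
7-6: 17
7-1-3-6: 8 + 5 + 18 = 31
7-4-3-6: 6 + 18 + 18 = 42
The minimum is 17.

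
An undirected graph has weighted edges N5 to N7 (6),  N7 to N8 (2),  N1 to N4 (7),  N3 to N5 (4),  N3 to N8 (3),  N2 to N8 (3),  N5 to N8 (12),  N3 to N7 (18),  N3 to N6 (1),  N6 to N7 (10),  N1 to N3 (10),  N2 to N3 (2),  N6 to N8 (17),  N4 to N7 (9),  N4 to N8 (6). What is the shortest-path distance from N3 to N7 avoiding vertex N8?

Candidate routes:
N3 - N1 - N4 - N7: 10 + 7 + 9 = 26
N3 - N7: 18
N3 - N5 - N7: 4 + 6 = 10
N3 - N6 - N7: 1 + 10 = 11
The minimum is 10.

10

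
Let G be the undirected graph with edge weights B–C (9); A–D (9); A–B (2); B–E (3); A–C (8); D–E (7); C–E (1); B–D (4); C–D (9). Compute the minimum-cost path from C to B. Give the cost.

A few of the C→B routes:
C → D → B: 9 + 4 = 13
C → E → B: 1 + 3 = 4
C → A → B: 8 + 2 = 10
C → D → E → B: 9 + 7 + 3 = 19
C → B: 9
C → E → D → B: 1 + 7 + 4 = 12
The minimum is 4.

4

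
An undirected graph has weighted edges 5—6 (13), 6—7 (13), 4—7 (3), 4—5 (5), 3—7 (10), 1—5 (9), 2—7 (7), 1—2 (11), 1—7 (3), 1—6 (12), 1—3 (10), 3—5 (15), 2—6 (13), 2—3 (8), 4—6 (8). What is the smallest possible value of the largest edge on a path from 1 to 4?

Checking several routes:
1→3→7→4: max(10, 10, 3) = 10
1→2→3→7→4: max(11, 8, 10, 3) = 11
1→5→4: max(9, 5) = 9
1→2→7→4: max(11, 7, 3) = 11
1→3→2→7→4: max(10, 8, 7, 3) = 10
1→7→4: max(3, 3) = 3
Smallest bottleneck: 3.

3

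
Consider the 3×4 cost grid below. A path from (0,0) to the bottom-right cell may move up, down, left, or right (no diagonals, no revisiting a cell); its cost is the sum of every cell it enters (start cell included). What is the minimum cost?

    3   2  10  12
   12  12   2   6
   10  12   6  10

One optimal route is r0c0 → r0c1 → r0c2 → r1c2 → r1c3 → r2c3.
Its cost is 3 + 2 + 10 + 2 + 6 + 10 = 33.

33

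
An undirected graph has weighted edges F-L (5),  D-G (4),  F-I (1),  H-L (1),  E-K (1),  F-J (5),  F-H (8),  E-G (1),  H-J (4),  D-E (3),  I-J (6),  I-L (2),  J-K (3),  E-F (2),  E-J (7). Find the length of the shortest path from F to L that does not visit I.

5

Some routes from F to L avoiding I:
F - J - H - L: 5 + 4 + 1 = 10
F - E - K - J - H - L: 2 + 1 + 3 + 4 + 1 = 11
F - L: 5
F - H - L: 8 + 1 = 9
Best route has total 5.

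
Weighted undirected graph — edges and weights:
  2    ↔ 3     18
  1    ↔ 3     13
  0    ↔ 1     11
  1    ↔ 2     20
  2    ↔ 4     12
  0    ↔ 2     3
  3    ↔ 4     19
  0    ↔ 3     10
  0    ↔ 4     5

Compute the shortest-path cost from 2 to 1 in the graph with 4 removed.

14

Candidate routes:
2 -> 3 -> 1: 18 + 13 = 31
2 -> 0 -> 3 -> 1: 3 + 10 + 13 = 26
2 -> 0 -> 1: 3 + 11 = 14
2 -> 1: 20
2 -> 3 -> 0 -> 1: 18 + 10 + 11 = 39
Shortest: 14.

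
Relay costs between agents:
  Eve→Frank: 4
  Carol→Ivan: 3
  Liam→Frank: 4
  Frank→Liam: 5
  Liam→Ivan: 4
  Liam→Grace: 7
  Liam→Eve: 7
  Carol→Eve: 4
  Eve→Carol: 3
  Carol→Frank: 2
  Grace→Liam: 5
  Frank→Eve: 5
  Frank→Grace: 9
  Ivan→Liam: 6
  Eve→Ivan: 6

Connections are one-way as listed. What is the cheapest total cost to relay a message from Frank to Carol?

8

Routes from Frank to Carol:
Frank -> Grace -> Liam -> Eve -> Carol: 9 + 5 + 7 + 3 = 24
Frank -> Eve -> Carol: 5 + 3 = 8
Frank -> Liam -> Eve -> Carol: 5 + 7 + 3 = 15
Shortest: 8.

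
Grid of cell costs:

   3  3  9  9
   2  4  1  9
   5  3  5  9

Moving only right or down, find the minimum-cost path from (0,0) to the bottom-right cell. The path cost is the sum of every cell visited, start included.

24

Take (0,0) -> (1,0) -> (1,1) -> (1,2) -> (2,2) -> (2,3) for a total of 3 + 2 + 4 + 1 + 5 + 9 = 24.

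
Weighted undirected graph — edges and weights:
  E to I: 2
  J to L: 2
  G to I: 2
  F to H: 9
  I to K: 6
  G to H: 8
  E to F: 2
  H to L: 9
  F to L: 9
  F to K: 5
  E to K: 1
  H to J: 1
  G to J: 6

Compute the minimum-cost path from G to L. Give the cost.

8

Comparing a few candidate routes:
G→J→L: 6 + 2 = 8
G→H→J→L: 8 + 1 + 2 = 11
G→J→H→L: 6 + 1 + 9 = 16
G→I→E→F→L: 2 + 2 + 2 + 9 = 15
Shortest: 8.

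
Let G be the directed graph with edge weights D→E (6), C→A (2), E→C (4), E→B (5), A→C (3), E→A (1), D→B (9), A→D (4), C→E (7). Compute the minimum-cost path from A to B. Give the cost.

Routes from A to B:
A → D → E → B: 4 + 6 + 5 = 15
A → C → E → B: 3 + 7 + 5 = 15
A → D → B: 4 + 9 = 13
Best route has total 13.

13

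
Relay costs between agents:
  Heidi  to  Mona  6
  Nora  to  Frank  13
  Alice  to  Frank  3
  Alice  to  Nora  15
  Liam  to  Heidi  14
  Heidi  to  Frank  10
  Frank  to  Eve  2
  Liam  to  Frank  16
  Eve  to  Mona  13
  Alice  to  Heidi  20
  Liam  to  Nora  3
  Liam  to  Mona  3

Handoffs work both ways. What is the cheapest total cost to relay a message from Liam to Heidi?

9

Some routes from Liam to Heidi:
Liam -> Frank -> Heidi: 16 + 10 = 26
Liam -> Heidi: 14
Liam -> Mona -> Heidi: 3 + 6 = 9
Shortest: 9.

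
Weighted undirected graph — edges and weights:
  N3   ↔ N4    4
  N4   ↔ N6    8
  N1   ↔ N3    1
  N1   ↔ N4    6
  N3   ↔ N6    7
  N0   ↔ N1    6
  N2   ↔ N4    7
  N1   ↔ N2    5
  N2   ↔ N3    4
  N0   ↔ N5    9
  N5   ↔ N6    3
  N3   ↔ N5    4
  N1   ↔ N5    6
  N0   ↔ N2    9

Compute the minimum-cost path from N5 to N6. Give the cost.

3

Comparing a few candidate routes:
N5 -> N1 -> N3 -> N6: 6 + 1 + 7 = 14
N5 -> N6: 3
N5 -> N3 -> N6: 4 + 7 = 11
The minimum is 3.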